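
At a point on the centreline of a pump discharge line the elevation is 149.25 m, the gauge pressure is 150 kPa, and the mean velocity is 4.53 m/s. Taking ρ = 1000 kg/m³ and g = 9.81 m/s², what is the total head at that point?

Pressure head ψ = P/(ρg) = 150×1000 / (1000 × 9.81) = 15.29 m.
Velocity head = v²/(2g) = 4.53² / (2 × 9.81) = 1.046 m.
h = z + ψ + v²/(2g) = 149.25 + 15.29 + 1.046 = 165.59 m.

h ≈ 165.59 m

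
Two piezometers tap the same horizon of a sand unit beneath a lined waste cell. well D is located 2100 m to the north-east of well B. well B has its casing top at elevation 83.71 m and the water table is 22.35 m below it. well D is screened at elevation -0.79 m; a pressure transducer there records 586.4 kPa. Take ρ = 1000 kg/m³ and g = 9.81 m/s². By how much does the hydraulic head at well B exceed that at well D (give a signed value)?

Δh ≈ 2.37 m

Total head at well B: h = 83.71 − 22.35 = 61.36 m.
Pressure head at well D: ψ = P/(ρg) = 586.4×1000 / (1000 × 9.81) = 59.78 m.
Total head at well D: h = z + ψ = -0.79 + 59.78 = 58.99 m.
Head difference: h(well B) − h(well D) = 61.36 − 58.99 = 2.37 m.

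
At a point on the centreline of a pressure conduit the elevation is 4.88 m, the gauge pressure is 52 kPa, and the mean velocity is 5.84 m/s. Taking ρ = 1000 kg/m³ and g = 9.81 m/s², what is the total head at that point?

Pressure head ψ = P/(ρg) = 52×1000 / (1000 × 9.81) = 5.30 m.
Velocity head = v²/(2g) = 5.84² / (2 × 9.81) = 1.738 m.
h = z + ψ + v²/(2g) = 4.88 + 5.30 + 1.738 = 11.92 m.

h ≈ 11.92 m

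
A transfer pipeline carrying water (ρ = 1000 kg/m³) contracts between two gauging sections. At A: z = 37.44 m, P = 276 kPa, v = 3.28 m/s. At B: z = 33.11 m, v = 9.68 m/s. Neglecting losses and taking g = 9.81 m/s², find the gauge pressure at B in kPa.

P₂ ≈ 277 kPa

Pressure head at A: ψ₁ = P₁/(ρg) = 276×1000 / (1000 × 9.81) = 28.13 m.
Velocity heads: v₁²/2g = 3.28²/19.62 = 0.548 m; v₂²/2g = 9.68²/19.62 = 4.776 m.
Total head H = z₁ + ψ₁ + v₁²/2g = 37.44 + 28.13 + 0.548 = 66.12 m.
ψ₂ = H − z₂ − v₂²/2g = 66.12 − 33.11 − 4.776 = 28.23 m.
P₂ = ρgψ₂ = 1000 × 9.81 × 28.23 ≈ 277 kPa.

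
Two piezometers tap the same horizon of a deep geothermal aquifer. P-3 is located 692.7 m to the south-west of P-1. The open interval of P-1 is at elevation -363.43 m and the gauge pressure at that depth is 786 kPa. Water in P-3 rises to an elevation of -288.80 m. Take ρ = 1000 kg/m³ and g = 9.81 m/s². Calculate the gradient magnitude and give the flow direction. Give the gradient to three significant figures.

i ≈ 0.00793; groundwater flows toward the south-west

Pressure head at P-1: ψ = P/(ρg) = 786×1000 / (1000 × 9.81) = 80.12 m.
Total head at P-1: h = z + ψ = -363.43 + 80.12 = -283.31 m.
Total head at P-3: h = -288.80 m (water level in the piezometer is the total head).
Head difference: h(P-1) − h(P-3) = -283.31 − (-288.80) = 5.49 m.
Hydraulic gradient: i = |Δh| / L = 5.49 / 692.7 = 0.00793.
Flow is from higher to lower head: from P-1 toward P-3, i.e. toward the south-west.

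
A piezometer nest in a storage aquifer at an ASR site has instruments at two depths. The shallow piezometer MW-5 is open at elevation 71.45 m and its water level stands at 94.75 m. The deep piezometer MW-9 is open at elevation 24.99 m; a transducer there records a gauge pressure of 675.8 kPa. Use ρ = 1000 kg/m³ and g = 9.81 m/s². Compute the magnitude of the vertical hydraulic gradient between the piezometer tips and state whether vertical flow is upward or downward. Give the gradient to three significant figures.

|i_v| ≈ 0.0187; vertical flow is downward

Total head at MW-5: h = 94.75 m (water level in the standpipe).
Pressure head at MW-9: ψ = P/(ρg) = 675.8×1000 / (1000 × 9.81) = 68.89 m.
Total head at MW-9: h = z + ψ = 24.99 + 68.89 = 93.88 m.
Δh = h(MW-5) − h(MW-9) = 94.75 − 93.88 = 0.87 m.
Vertical separation Δz = 71.45 − 24.99 = 46.46 m.
|i_v| = |Δh| / Δz = 0.87 / 46.46 = 0.0187.
Head is higher in the shallow piezometer, so vertical flow is downward (recharge condition).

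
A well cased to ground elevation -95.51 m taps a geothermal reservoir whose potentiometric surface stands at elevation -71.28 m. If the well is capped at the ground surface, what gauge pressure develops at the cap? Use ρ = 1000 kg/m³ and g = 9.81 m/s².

P ≈ 238 kPa

Head above the cap: Δh = -71.28 − (-95.51) = 24.23 m.
P = ρgΔh = 1000 × 9.81 × 24.23 = 237696 Pa ≈ 238 kPa.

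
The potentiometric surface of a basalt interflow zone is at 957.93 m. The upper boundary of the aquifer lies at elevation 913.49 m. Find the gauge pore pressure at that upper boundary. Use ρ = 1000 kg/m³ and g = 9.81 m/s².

Pressure head at the aquifer top: ψ = h − z = 957.93 − 913.49 = 44.44 m.
P = ρgψ = 1000 × 9.81 × 44.44 = 435956 Pa ≈ 436 kPa.

P ≈ 436 kPa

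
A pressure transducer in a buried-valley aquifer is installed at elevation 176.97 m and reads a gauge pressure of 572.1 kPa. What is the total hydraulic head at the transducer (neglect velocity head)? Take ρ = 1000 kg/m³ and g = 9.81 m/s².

ψ = P/(ρg) = 572.1×1000 / (1000 × 9.81) = 58.32 m.
h = z + ψ = 176.97 + 58.32 = 235.29 m.

h ≈ 235.29 m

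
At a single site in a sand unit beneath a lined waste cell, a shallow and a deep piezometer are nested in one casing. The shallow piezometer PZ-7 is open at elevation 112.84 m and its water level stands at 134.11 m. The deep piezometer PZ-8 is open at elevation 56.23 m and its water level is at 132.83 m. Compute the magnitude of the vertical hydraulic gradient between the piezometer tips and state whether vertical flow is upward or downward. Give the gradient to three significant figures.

|i_v| ≈ 0.0226; vertical flow is downward

Total head at PZ-7: h = 134.11 m (water level in the standpipe).
Total head at PZ-8: h = 132.83 m.
Δh = h(PZ-7) − h(PZ-8) = 134.11 − 132.83 = 1.28 m.
Vertical separation Δz = 112.84 − 56.23 = 56.61 m.
|i_v| = |Δh| / Δz = 1.28 / 56.61 = 0.0226.
Head is higher in the shallow piezometer, so vertical flow is downward (recharge condition).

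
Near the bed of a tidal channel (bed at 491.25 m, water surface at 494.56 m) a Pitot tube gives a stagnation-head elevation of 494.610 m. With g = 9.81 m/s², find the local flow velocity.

Near the bed, under hydrostatic conditions, the piezometric head (z + ψ) equals the free-surface elevation, 494.56 m.
Velocity head = total − piezometric = 494.610 − 494.56 = 0.050 m.
v = √(2g·h_v) = √(2 × 9.81 × 0.050) = 0.990 m/s.

v ≈ 0.990 m/s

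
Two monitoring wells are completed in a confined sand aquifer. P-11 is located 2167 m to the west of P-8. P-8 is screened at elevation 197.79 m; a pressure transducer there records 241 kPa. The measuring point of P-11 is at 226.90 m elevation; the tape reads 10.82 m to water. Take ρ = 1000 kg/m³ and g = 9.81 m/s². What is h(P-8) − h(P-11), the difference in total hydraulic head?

Pressure head at P-8: ψ = P/(ρg) = 241×1000 / (1000 × 9.81) = 24.57 m.
Total head at P-8: h = z + ψ = 197.79 + 24.57 = 222.36 m.
Total head at P-11: h = 226.90 − 10.82 = 216.08 m.
Head difference: h(P-8) − h(P-11) = 222.36 − 216.08 = 6.28 m.

Δh ≈ 6.28 m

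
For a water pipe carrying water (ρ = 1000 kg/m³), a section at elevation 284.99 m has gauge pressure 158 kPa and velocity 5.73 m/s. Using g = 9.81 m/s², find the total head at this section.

Pressure head ψ = P/(ρg) = 158×1000 / (1000 × 9.81) = 16.11 m.
Velocity head = v²/(2g) = 5.73² / (2 × 9.81) = 1.673 m.
h = z + ψ + v²/(2g) = 284.99 + 16.11 + 1.673 = 302.77 m.

h ≈ 302.77 m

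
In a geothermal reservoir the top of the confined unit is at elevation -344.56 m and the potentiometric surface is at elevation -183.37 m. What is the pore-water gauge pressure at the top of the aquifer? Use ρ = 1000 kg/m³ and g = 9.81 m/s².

Pressure head at the aquifer top: ψ = h − z = -183.37 − (-344.56) = 161.19 m.
P = ρgψ = 1000 × 9.81 × 161.19 = 1581274 Pa ≈ 1580 kPa.

P ≈ 1580 kPa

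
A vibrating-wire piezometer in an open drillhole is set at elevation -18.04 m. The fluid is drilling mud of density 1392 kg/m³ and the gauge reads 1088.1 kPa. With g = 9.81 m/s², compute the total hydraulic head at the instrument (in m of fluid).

ψ = P/(ρg) = 1088.1×1000 / (1392 × 9.81) = 79.68 m.
h = z + ψ = -18.04 + 79.68 = 61.64 m.

h ≈ 61.64 m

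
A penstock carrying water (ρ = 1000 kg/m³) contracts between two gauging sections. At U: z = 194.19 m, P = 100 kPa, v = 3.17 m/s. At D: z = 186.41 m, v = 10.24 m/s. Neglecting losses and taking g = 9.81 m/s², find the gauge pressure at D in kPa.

P₂ ≈ 129 kPa

Pressure head at U: ψ₁ = P₁/(ρg) = 100×1000 / (1000 × 9.81) = 10.19 m.
Velocity heads: v₁²/2g = 3.17²/19.62 = 0.512 m; v₂²/2g = 10.24²/19.62 = 5.344 m.
Total head H = z₁ + ψ₁ + v₁²/2g = 194.19 + 10.19 + 0.512 = 204.89 m.
ψ₂ = H − z₂ − v₂²/2g = 204.89 − 186.41 − 5.344 = 13.14 m.
P₂ = ρgψ₂ = 1000 × 9.81 × 13.14 ≈ 129 kPa.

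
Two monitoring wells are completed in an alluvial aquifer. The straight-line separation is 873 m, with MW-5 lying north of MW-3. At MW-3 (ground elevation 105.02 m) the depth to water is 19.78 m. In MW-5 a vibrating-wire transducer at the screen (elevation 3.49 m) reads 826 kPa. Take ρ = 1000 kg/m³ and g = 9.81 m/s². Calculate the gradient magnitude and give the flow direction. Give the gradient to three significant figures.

i ≈ 0.00281; groundwater flows toward the south

Total head at MW-3: h = 105.02 − 19.78 = 85.24 m.
Pressure head at MW-5: ψ = P/(ρg) = 826×1000 / (1000 × 9.81) = 84.20 m.
Total head at MW-5: h = z + ψ = 3.49 + 84.20 = 87.69 m.
Head difference: h(MW-3) − h(MW-5) = 85.24 − 87.69 = -2.45 m.
Hydraulic gradient: i = |Δh| / L = 2.45 / 873 = 0.00281.
Flow is from higher to lower head: from MW-5 toward MW-3, i.e. toward the south.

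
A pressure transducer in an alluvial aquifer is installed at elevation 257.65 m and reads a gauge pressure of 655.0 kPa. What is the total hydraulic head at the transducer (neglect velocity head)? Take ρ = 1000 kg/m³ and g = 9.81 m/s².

ψ = P/(ρg) = 655.0×1000 / (1000 × 9.81) = 66.77 m.
h = z + ψ = 257.65 + 66.77 = 324.42 m.

h ≈ 324.42 m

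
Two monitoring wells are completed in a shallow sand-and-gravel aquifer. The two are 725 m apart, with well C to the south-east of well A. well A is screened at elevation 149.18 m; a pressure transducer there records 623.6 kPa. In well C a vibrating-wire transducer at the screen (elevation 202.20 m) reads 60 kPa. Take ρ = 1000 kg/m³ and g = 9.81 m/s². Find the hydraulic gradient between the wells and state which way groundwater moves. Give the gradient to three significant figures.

i ≈ 0.00611; groundwater flows toward the south-east

Pressure head at well A: ψ = P/(ρg) = 623.6×1000 / (1000 × 9.81) = 63.57 m.
Total head at well A: h = z + ψ = 149.18 + 63.57 = 212.75 m.
Pressure head at well C: ψ = P/(ρg) = 60×1000 / (1000 × 9.81) = 6.12 m.
Total head at well C: h = z + ψ = 202.20 + 6.12 = 208.32 m.
Head difference: h(well A) − h(well C) = 212.75 − 208.32 = 4.43 m.
Hydraulic gradient: i = |Δh| / L = 4.43 / 725 = 0.00611.
Flow is from higher to lower head: from well A toward well C, i.e. toward the south-east.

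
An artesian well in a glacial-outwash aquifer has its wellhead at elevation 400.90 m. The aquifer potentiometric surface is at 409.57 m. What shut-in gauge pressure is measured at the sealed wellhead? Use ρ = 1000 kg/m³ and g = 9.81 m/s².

P ≈ 85.1 kPa

Head above the cap: Δh = 409.57 − 400.90 = 8.67 m.
P = ρgΔh = 1000 × 9.81 × 8.67 = 85053 Pa ≈ 85.1 kPa.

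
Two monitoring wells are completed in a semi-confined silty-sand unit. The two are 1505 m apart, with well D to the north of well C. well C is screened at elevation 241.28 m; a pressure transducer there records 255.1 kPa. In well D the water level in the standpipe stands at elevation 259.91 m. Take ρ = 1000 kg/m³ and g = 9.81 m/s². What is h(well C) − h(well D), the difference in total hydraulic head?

Pressure head at well C: ψ = P/(ρg) = 255.1×1000 / (1000 × 9.81) = 26.00 m.
Total head at well C: h = z + ψ = 241.28 + 26.00 = 267.28 m.
Total head at well D: h = 259.91 m (water level in the piezometer is the total head).
Head difference: h(well C) − h(well D) = 267.28 − 259.91 = 7.37 m.

Δh ≈ 7.37 m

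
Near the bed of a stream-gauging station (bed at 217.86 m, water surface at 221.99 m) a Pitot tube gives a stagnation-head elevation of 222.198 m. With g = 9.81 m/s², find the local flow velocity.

v ≈ 2.02 m/s

Near the bed, under hydrostatic conditions, the piezometric head (z + ψ) equals the free-surface elevation, 221.99 m.
Velocity head = total − piezometric = 222.198 − 221.99 = 0.208 m.
v = √(2g·h_v) = √(2 × 9.81 × 0.208) = 2.02 m/s.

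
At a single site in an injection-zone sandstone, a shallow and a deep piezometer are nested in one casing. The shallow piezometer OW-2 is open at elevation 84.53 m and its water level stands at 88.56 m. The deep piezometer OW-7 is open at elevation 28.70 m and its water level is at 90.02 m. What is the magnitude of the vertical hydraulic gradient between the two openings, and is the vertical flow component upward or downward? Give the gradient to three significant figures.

Total head at OW-2: h = 88.56 m (water level in the standpipe).
Total head at OW-7: h = 90.02 m.
Δh = h(OW-2) − h(OW-7) = 88.56 − 90.02 = -1.46 m.
Vertical separation Δz = 84.53 − 28.70 = 55.83 m.
|i_v| = |Δh| / Δz = 1.46 / 55.83 = 0.0262.
Head is higher in the deep piezometer, so vertical flow is upward (discharge condition).

|i_v| ≈ 0.0262; vertical flow is upward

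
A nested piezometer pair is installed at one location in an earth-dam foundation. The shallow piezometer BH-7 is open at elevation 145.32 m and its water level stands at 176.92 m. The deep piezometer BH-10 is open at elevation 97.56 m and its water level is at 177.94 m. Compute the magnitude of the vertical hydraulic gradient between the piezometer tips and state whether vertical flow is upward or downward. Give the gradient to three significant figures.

Total head at BH-7: h = 176.92 m (water level in the standpipe).
Total head at BH-10: h = 177.94 m.
Δh = h(BH-7) − h(BH-10) = 176.92 − 177.94 = -1.02 m.
Vertical separation Δz = 145.32 − 97.56 = 47.76 m.
|i_v| = |Δh| / Δz = 1.02 / 47.76 = 0.0214.
Head is higher in the deep piezometer, so vertical flow is upward (discharge condition).

|i_v| ≈ 0.0214; vertical flow is upward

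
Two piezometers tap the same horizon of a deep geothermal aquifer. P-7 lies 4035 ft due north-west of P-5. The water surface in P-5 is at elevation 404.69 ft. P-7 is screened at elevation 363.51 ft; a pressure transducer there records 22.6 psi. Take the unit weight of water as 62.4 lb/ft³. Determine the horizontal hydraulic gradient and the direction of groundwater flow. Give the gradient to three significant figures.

Total head at P-5: h = 404.69 ft (water level in the piezometer is the total head).
Pressure head at P-7: ψ = 144·P/γ = 144 × 22.6 / 62.4 = 52.15 ft.
Total head at P-7: h = z + ψ = 363.51 + 52.15 = 415.66 ft.
Head difference: h(P-5) − h(P-7) = 404.69 − 415.66 = -10.97 ft.
Hydraulic gradient: i = |Δh| / L = 10.97 / 4035 = 0.00272.
Flow is from higher to lower head: from P-7 toward P-5, i.e. toward the south-east.

i ≈ 0.00272; groundwater flows toward the south-east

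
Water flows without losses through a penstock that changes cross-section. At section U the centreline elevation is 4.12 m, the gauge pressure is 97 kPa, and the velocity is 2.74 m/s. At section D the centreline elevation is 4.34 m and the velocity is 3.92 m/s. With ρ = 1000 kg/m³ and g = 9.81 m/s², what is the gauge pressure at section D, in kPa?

P₂ ≈ 90.9 kPa

Pressure head at U: ψ₁ = P₁/(ρg) = 97×1000 / (1000 × 9.81) = 9.89 m.
Velocity heads: v₁²/2g = 2.74²/19.62 = 0.383 m; v₂²/2g = 3.92²/19.62 = 0.783 m.
Total head H = z₁ + ψ₁ + v₁²/2g = 4.12 + 9.89 + 0.383 = 14.39 m.
ψ₂ = H − z₂ − v₂²/2g = 14.39 − 4.34 − 0.783 = 9.27 m.
P₂ = ρgψ₂ = 1000 × 9.81 × 9.27 ≈ 90.9 kPa.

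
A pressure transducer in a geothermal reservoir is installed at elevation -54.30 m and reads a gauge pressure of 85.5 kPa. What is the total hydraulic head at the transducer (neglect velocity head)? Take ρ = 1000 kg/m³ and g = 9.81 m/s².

h ≈ -45.58 m

ψ = P/(ρg) = 85.5×1000 / (1000 × 9.81) = 8.72 m.
h = z + ψ = -54.30 + 8.72 = -45.58 m.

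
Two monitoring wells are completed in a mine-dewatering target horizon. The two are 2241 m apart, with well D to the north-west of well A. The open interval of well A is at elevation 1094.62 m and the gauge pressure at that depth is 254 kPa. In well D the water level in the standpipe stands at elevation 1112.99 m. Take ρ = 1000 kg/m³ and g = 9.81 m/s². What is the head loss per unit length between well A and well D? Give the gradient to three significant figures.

i ≈ 0.00336 m/m

Pressure head at well A: ψ = P/(ρg) = 254×1000 / (1000 × 9.81) = 25.89 m.
Total head at well A: h = z + ψ = 1094.62 + 25.89 = 1120.51 m.
Total head at well D: h = 1112.99 m (water level in the piezometer is the total head).
Head difference: h(well A) − h(well D) = 1120.51 − 1112.99 = 7.52 m.
Hydraulic gradient: i = |Δh| / L = 7.52 / 2241 = 0.00336.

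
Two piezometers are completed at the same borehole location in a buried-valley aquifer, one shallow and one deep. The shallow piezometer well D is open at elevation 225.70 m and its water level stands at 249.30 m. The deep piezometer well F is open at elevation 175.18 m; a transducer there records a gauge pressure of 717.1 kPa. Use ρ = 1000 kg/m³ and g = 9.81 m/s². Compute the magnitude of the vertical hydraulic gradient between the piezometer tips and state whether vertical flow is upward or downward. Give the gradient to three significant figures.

|i_v| ≈ 0.0202; vertical flow is downward

Total head at well D: h = 249.30 m (water level in the standpipe).
Pressure head at well F: ψ = P/(ρg) = 717.1×1000 / (1000 × 9.81) = 73.10 m.
Total head at well F: h = z + ψ = 175.18 + 73.10 = 248.28 m.
Δh = h(well D) − h(well F) = 249.30 − 248.28 = 1.02 m.
Vertical separation Δz = 225.70 − 175.18 = 50.52 m.
|i_v| = |Δh| / Δz = 1.02 / 50.52 = 0.0202.
Head is higher in the shallow piezometer, so vertical flow is downward (recharge condition).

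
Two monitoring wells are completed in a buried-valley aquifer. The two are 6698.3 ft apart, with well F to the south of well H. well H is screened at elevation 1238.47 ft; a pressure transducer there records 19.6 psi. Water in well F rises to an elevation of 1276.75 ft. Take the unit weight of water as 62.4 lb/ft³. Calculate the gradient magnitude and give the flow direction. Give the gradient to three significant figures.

i ≈ 0.00104; groundwater flows toward the south

Pressure head at well H: ψ = 144·P/γ = 144 × 19.6 / 62.4 = 45.23 ft.
Total head at well H: h = z + ψ = 1238.47 + 45.23 = 1283.70 ft.
Total head at well F: h = 1276.75 ft (water level in the piezometer is the total head).
Head difference: h(well H) − h(well F) = 1283.70 − 1276.75 = 6.95 ft.
Hydraulic gradient: i = |Δh| / L = 6.95 / 6698.3 = 0.00104.
Flow is from higher to lower head: from well H toward well F, i.e. toward the south.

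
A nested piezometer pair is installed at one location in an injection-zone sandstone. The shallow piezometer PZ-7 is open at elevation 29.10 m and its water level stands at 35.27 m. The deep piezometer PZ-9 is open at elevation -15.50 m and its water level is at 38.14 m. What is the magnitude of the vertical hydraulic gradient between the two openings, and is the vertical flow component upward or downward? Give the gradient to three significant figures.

Total head at PZ-7: h = 35.27 m (water level in the standpipe).
Total head at PZ-9: h = 38.14 m.
Δh = h(PZ-7) − h(PZ-9) = 35.27 − 38.14 = -2.87 m.
Vertical separation Δz = 29.10 − (-15.50) = 44.60 m.
|i_v| = |Δh| / Δz = 2.87 / 44.60 = 0.0643.
Head is higher in the deep piezometer, so vertical flow is upward (discharge condition).

|i_v| ≈ 0.0643; vertical flow is upward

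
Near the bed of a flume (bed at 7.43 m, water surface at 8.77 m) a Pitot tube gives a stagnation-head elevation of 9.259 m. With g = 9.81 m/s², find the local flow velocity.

v ≈ 3.10 m/s

Near the bed, under hydrostatic conditions, the piezometric head (z + ψ) equals the free-surface elevation, 8.77 m.
Velocity head = total − piezometric = 9.259 − 8.77 = 0.489 m.
v = √(2g·h_v) = √(2 × 9.81 × 0.489) = 3.10 m/s.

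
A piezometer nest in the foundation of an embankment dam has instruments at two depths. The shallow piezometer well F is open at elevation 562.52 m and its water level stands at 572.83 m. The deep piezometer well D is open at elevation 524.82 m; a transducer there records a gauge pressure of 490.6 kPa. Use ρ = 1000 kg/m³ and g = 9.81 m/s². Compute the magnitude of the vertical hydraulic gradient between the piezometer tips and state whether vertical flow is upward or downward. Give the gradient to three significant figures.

Total head at well F: h = 572.83 m (water level in the standpipe).
Pressure head at well D: ψ = P/(ρg) = 490.6×1000 / (1000 × 9.81) = 50.01 m.
Total head at well D: h = z + ψ = 524.82 + 50.01 = 574.83 m.
Δh = h(well F) − h(well D) = 572.83 − 574.83 = -2.00 m.
Vertical separation Δz = 562.52 − 524.82 = 37.70 m.
|i_v| = |Δh| / Δz = 2.00 / 37.70 = 0.0531.
Head is higher in the deep piezometer, so vertical flow is upward (discharge condition).

|i_v| ≈ 0.0531; vertical flow is upward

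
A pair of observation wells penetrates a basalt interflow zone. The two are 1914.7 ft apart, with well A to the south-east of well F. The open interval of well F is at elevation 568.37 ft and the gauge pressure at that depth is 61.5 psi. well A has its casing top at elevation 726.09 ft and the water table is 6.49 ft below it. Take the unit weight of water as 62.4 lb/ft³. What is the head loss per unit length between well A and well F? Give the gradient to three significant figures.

i ≈ 0.00486 ft/ft

Pressure head at well F: ψ = 144·P/γ = 144 × 61.5 / 62.4 = 141.92 ft.
Total head at well F: h = z + ψ = 568.37 + 141.92 = 710.29 ft.
Total head at well A: h = 726.09 − 6.49 = 719.60 ft.
Head difference: h(well F) − h(well A) = 710.29 − 719.60 = -9.31 ft.
Hydraulic gradient: i = |Δh| / L = 9.31 / 1914.7 = 0.00486.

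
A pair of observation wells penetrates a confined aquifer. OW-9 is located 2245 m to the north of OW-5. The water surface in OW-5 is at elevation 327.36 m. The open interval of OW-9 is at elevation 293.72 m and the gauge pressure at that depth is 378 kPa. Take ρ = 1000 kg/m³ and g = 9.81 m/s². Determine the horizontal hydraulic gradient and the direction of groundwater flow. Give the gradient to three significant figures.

Total head at OW-5: h = 327.36 m (water level in the piezometer is the total head).
Pressure head at OW-9: ψ = P/(ρg) = 378×1000 / (1000 × 9.81) = 38.53 m.
Total head at OW-9: h = z + ψ = 293.72 + 38.53 = 332.25 m.
Head difference: h(OW-5) − h(OW-9) = 327.36 − 332.25 = -4.89 m.
Hydraulic gradient: i = |Δh| / L = 4.89 / 2245 = 0.00218.
Flow is from higher to lower head: from OW-9 toward OW-5, i.e. toward the south.

i ≈ 0.00218; groundwater flows toward the south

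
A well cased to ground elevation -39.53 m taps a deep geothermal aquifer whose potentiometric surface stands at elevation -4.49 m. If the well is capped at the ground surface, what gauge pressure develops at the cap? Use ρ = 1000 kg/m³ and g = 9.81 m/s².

Head above the cap: Δh = -4.49 − (-39.53) = 35.04 m.
P = ρgΔh = 1000 × 9.81 × 35.04 = 343742 Pa ≈ 344 kPa.

P ≈ 344 kPa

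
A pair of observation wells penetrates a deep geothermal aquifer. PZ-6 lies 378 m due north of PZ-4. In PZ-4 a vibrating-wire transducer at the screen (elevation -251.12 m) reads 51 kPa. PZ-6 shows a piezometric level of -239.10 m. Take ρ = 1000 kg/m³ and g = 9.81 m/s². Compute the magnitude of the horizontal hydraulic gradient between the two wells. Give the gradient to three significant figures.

i ≈ 0.0180

Pressure head at PZ-4: ψ = P/(ρg) = 51×1000 / (1000 × 9.81) = 5.20 m.
Total head at PZ-4: h = z + ψ = -251.12 + 5.20 = -245.92 m.
Total head at PZ-6: h = -239.10 m (water level in the piezometer is the total head).
Head difference: h(PZ-4) − h(PZ-6) = -245.92 − (-239.10) = -6.82 m.
Hydraulic gradient: i = |Δh| / L = 6.82 / 378 = 0.0180.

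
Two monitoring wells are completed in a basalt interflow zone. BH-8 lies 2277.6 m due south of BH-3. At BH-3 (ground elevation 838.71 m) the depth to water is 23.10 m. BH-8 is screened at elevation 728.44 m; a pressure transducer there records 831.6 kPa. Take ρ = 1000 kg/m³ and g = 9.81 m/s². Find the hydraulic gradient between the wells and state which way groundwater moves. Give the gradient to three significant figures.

Total head at BH-3: h = 838.71 − 23.10 = 815.61 m.
Pressure head at BH-8: ψ = P/(ρg) = 831.6×1000 / (1000 × 9.81) = 84.77 m.
Total head at BH-8: h = z + ψ = 728.44 + 84.77 = 813.21 m.
Head difference: h(BH-3) − h(BH-8) = 815.61 − 813.21 = 2.40 m.
Hydraulic gradient: i = |Δh| / L = 2.40 / 2277.6 = 0.00105.
Flow is from higher to lower head: from BH-3 toward BH-8, i.e. toward the south.

i ≈ 0.00105; groundwater flows toward the south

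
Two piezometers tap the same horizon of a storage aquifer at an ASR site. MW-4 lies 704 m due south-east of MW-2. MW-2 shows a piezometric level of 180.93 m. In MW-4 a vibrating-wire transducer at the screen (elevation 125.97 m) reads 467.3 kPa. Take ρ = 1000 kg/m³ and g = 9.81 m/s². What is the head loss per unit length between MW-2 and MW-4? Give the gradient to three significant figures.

Total head at MW-2: h = 180.93 m (water level in the piezometer is the total head).
Pressure head at MW-4: ψ = P/(ρg) = 467.3×1000 / (1000 × 9.81) = 47.64 m.
Total head at MW-4: h = z + ψ = 125.97 + 47.64 = 173.61 m.
Head difference: h(MW-2) − h(MW-4) = 180.93 − 173.61 = 7.32 m.
Hydraulic gradient: i = |Δh| / L = 7.32 / 704 = 0.0104.

i ≈ 0.0104 m/m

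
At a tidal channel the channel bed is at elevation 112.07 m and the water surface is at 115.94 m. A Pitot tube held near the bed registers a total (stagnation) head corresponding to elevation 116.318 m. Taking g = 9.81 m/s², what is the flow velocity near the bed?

Near the bed, under hydrostatic conditions, the piezometric head (z + ψ) equals the free-surface elevation, 115.94 m.
Velocity head = total − piezometric = 116.318 − 115.94 = 0.378 m.
v = √(2g·h_v) = √(2 × 9.81 × 0.378) = 2.72 m/s.

v ≈ 2.72 m/s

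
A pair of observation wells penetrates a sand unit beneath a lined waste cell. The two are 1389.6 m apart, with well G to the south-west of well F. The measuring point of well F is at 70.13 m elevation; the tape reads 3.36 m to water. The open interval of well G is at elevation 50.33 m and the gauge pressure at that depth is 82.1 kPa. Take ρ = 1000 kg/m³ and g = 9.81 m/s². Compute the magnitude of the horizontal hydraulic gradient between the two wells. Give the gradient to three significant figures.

Total head at well F: h = 70.13 − 3.36 = 66.77 m.
Pressure head at well G: ψ = P/(ρg) = 82.1×1000 / (1000 × 9.81) = 8.37 m.
Total head at well G: h = z + ψ = 50.33 + 8.37 = 58.70 m.
Head difference: h(well F) − h(well G) = 66.77 − 58.70 = 8.07 m.
Hydraulic gradient: i = |Δh| / L = 8.07 / 1389.6 = 0.00581.

i ≈ 0.00581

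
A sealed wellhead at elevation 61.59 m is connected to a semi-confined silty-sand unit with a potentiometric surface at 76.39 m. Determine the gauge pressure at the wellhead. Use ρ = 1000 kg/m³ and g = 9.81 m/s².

Head above the cap: Δh = 76.39 − 61.59 = 14.80 m.
P = ρgΔh = 1000 × 9.81 × 14.80 = 145188 Pa ≈ 145 kPa.

P ≈ 145 kPa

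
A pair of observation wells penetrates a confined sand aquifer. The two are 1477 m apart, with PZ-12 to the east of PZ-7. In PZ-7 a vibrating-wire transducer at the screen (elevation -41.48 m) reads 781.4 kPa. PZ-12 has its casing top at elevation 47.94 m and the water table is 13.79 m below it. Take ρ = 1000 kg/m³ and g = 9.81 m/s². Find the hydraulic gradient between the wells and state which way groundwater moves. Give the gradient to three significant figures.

i ≈ 0.00272; groundwater flows toward the east

Pressure head at PZ-7: ψ = P/(ρg) = 781.4×1000 / (1000 × 9.81) = 79.65 m.
Total head at PZ-7: h = z + ψ = -41.48 + 79.65 = 38.17 m.
Total head at PZ-12: h = 47.94 − 13.79 = 34.15 m.
Head difference: h(PZ-7) − h(PZ-12) = 38.17 − 34.15 = 4.02 m.
Hydraulic gradient: i = |Δh| / L = 4.02 / 1477 = 0.00272.
Flow is from higher to lower head: from PZ-7 toward PZ-12, i.e. toward the east.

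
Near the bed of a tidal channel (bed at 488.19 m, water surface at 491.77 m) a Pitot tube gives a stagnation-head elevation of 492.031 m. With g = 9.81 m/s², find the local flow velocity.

v ≈ 2.26 m/s

Near the bed, under hydrostatic conditions, the piezometric head (z + ψ) equals the free-surface elevation, 491.77 m.
Velocity head = total − piezometric = 492.031 − 491.77 = 0.261 m.
v = √(2g·h_v) = √(2 × 9.81 × 0.261) = 2.26 m/s.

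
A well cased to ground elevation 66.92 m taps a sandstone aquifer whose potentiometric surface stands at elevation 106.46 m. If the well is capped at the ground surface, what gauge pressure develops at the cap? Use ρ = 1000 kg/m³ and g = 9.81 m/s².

P ≈ 388 kPa

Head above the cap: Δh = 106.46 − 66.92 = 39.54 m.
P = ρgΔh = 1000 × 9.81 × 39.54 = 387887 Pa ≈ 388 kPa.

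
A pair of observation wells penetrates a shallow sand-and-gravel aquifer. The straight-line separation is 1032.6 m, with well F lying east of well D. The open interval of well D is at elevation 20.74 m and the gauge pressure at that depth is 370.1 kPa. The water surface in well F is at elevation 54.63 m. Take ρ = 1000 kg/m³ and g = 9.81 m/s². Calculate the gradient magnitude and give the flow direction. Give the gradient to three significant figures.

i ≈ 0.00372; groundwater flows toward the east

Pressure head at well D: ψ = P/(ρg) = 370.1×1000 / (1000 × 9.81) = 37.73 m.
Total head at well D: h = z + ψ = 20.74 + 37.73 = 58.47 m.
Total head at well F: h = 54.63 m (water level in the piezometer is the total head).
Head difference: h(well D) − h(well F) = 58.47 − 54.63 = 3.84 m.
Hydraulic gradient: i = |Δh| / L = 3.84 / 1032.6 = 0.00372.
Flow is from higher to lower head: from well D toward well F, i.e. toward the east.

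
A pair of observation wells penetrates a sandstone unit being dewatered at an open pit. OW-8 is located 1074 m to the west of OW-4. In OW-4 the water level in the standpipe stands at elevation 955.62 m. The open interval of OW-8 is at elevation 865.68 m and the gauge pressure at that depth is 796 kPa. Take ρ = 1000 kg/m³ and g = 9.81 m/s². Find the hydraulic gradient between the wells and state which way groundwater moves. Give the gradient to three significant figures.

i ≈ 0.00819; groundwater flows toward the west

Total head at OW-4: h = 955.62 m (water level in the piezometer is the total head).
Pressure head at OW-8: ψ = P/(ρg) = 796×1000 / (1000 × 9.81) = 81.14 m.
Total head at OW-8: h = z + ψ = 865.68 + 81.14 = 946.82 m.
Head difference: h(OW-4) − h(OW-8) = 955.62 − 946.82 = 8.80 m.
Hydraulic gradient: i = |Δh| / L = 8.80 / 1074 = 0.00819.
Flow is from higher to lower head: from OW-4 toward OW-8, i.e. toward the west.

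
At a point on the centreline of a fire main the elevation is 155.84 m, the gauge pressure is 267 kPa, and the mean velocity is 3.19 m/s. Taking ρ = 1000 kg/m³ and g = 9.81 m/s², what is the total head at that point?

h ≈ 183.58 m

Pressure head ψ = P/(ρg) = 267×1000 / (1000 × 9.81) = 27.22 m.
Velocity head = v²/(2g) = 3.19² / (2 × 9.81) = 0.519 m.
h = z + ψ + v²/(2g) = 155.84 + 27.22 + 0.519 = 183.58 m.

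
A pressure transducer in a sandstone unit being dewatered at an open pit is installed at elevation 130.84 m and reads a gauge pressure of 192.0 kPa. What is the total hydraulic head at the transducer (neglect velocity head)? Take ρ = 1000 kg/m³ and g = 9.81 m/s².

h ≈ 150.41 m

ψ = P/(ρg) = 192.0×1000 / (1000 × 9.81) = 19.57 m.
h = z + ψ = 130.84 + 19.57 = 150.41 m.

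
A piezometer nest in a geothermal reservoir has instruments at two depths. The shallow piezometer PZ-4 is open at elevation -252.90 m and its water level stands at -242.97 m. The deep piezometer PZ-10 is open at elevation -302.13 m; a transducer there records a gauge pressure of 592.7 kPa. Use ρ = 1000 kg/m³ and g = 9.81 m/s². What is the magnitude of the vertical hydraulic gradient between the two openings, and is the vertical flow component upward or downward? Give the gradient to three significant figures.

|i_v| ≈ 0.0256; vertical flow is upward

Total head at PZ-4: h = -242.97 m (water level in the standpipe).
Pressure head at PZ-10: ψ = P/(ρg) = 592.7×1000 / (1000 × 9.81) = 60.42 m.
Total head at PZ-10: h = z + ψ = -302.13 + 60.42 = -241.71 m.
Δh = h(PZ-4) − h(PZ-10) = -242.97 − (-241.71) = -1.26 m.
Vertical separation Δz = -252.90 − (-302.13) = 49.23 m.
|i_v| = |Δh| / Δz = 1.26 / 49.23 = 0.0256.
Head is higher in the deep piezometer, so vertical flow is upward (discharge condition).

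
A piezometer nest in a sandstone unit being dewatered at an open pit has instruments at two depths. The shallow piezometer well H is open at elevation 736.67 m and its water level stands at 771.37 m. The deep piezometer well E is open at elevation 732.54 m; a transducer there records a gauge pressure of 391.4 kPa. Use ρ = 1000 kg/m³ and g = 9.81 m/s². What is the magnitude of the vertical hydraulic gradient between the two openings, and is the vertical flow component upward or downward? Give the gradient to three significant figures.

|i_v| ≈ 0.259; vertical flow is upward

Total head at well H: h = 771.37 m (water level in the standpipe).
Pressure head at well E: ψ = P/(ρg) = 391.4×1000 / (1000 × 9.81) = 39.90 m.
Total head at well E: h = z + ψ = 732.54 + 39.90 = 772.44 m.
Δh = h(well H) − h(well E) = 771.37 − 772.44 = -1.07 m.
Vertical separation Δz = 736.67 − 732.54 = 4.13 m.
|i_v| = |Δh| / Δz = 1.07 / 4.13 = 0.259.
Head is higher in the deep piezometer, so vertical flow is upward (discharge condition).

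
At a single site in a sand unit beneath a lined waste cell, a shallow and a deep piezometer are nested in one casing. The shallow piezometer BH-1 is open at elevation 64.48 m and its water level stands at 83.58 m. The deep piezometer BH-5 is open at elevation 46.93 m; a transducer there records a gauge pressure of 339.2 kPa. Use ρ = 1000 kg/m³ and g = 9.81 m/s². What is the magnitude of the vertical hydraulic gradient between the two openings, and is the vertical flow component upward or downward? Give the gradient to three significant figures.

Total head at BH-1: h = 83.58 m (water level in the standpipe).
Pressure head at BH-5: ψ = P/(ρg) = 339.2×1000 / (1000 × 9.81) = 34.58 m.
Total head at BH-5: h = z + ψ = 46.93 + 34.58 = 81.51 m.
Δh = h(BH-1) − h(BH-5) = 83.58 − 81.51 = 2.07 m.
Vertical separation Δz = 64.48 − 46.93 = 17.55 m.
|i_v| = |Δh| / Δz = 2.07 / 17.55 = 0.118.
Head is higher in the shallow piezometer, so vertical flow is downward (recharge condition).

|i_v| ≈ 0.118; vertical flow is downward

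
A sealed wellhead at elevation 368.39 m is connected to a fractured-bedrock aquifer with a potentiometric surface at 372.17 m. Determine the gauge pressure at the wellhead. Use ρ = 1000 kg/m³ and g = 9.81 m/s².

Head above the cap: Δh = 372.17 − 368.39 = 3.78 m.
P = ρgΔh = 1000 × 9.81 × 3.78 = 37082 Pa ≈ 37.1 kPa.

P ≈ 37.1 kPa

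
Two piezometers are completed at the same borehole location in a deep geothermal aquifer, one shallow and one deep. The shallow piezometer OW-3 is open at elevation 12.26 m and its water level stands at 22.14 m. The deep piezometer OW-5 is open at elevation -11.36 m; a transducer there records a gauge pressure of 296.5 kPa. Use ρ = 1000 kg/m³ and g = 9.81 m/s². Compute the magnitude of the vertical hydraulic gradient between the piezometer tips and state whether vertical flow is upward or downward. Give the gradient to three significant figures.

|i_v| ≈ 0.139; vertical flow is downward

Total head at OW-3: h = 22.14 m (water level in the standpipe).
Pressure head at OW-5: ψ = P/(ρg) = 296.5×1000 / (1000 × 9.81) = 30.22 m.
Total head at OW-5: h = z + ψ = -11.36 + 30.22 = 18.86 m.
Δh = h(OW-3) − h(OW-5) = 22.14 − 18.86 = 3.28 m.
Vertical separation Δz = 12.26 − (-11.36) = 23.62 m.
|i_v| = |Δh| / Δz = 3.28 / 23.62 = 0.139.
Head is higher in the shallow piezometer, so vertical flow is downward (recharge condition).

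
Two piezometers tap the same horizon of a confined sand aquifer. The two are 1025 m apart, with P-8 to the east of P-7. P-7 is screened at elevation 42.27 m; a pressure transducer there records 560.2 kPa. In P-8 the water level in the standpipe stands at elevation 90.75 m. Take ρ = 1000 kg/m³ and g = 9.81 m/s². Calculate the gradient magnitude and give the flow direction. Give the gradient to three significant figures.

i ≈ 0.00841; groundwater flows toward the east

Pressure head at P-7: ψ = P/(ρg) = 560.2×1000 / (1000 × 9.81) = 57.10 m.
Total head at P-7: h = z + ψ = 42.27 + 57.10 = 99.37 m.
Total head at P-8: h = 90.75 m (water level in the piezometer is the total head).
Head difference: h(P-7) − h(P-8) = 99.37 − 90.75 = 8.62 m.
Hydraulic gradient: i = |Δh| / L = 8.62 / 1025 = 0.00841.
Flow is from higher to lower head: from P-7 toward P-8, i.e. toward the east.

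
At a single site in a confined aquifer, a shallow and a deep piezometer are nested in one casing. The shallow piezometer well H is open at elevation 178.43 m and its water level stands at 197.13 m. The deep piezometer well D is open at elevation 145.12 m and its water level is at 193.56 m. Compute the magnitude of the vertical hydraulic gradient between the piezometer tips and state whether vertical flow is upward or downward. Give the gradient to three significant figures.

Total head at well H: h = 197.13 m (water level in the standpipe).
Total head at well D: h = 193.56 m.
Δh = h(well H) − h(well D) = 197.13 − 193.56 = 3.57 m.
Vertical separation Δz = 178.43 − 145.12 = 33.31 m.
|i_v| = |Δh| / Δz = 3.57 / 33.31 = 0.107.
Head is higher in the shallow piezometer, so vertical flow is downward (recharge condition).

|i_v| ≈ 0.107; vertical flow is downward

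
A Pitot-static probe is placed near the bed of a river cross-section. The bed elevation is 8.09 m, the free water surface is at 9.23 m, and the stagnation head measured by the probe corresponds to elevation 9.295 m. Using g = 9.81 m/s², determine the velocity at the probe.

Near the bed, under hydrostatic conditions, the piezometric head (z + ψ) equals the free-surface elevation, 9.23 m.
Velocity head = total − piezometric = 9.295 − 9.23 = 0.065 m.
v = √(2g·h_v) = √(2 × 9.81 × 0.065) = 1.13 m/s.

v ≈ 1.13 m/s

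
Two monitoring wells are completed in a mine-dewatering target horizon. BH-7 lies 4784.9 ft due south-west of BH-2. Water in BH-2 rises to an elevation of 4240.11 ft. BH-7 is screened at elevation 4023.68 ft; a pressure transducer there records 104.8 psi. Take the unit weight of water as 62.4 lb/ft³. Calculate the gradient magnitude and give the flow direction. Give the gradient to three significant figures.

i ≈ 0.00531; groundwater flows toward the north-east

Total head at BH-2: h = 4240.11 ft (water level in the piezometer is the total head).
Pressure head at BH-7: ψ = 144·P/γ = 144 × 104.8 / 62.4 = 241.85 ft.
Total head at BH-7: h = z + ψ = 4023.68 + 241.85 = 4265.53 ft.
Head difference: h(BH-2) − h(BH-7) = 4240.11 − 4265.53 = -25.42 ft.
Hydraulic gradient: i = |Δh| / L = 25.42 / 4784.9 = 0.00531.
Flow is from higher to lower head: from BH-7 toward BH-2, i.e. toward the north-east.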